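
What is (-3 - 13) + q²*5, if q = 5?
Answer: 109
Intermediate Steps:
(-3 - 13) + q²*5 = (-3 - 13) + 5²*5 = -16 + 25*5 = -16 + 125 = 109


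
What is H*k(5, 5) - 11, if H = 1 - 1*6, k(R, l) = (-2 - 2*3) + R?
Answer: 4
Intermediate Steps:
k(R, l) = -8 + R (k(R, l) = (-2 - 6) + R = -8 + R)
H = -5 (H = 1 - 6 = -5)
H*k(5, 5) - 11 = -5*(-8 + 5) - 11 = -5*(-3) - 11 = 15 - 11 = 4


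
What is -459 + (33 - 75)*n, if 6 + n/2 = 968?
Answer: -81267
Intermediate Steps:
n = 1924 (n = -12 + 2*968 = -12 + 1936 = 1924)
-459 + (33 - 75)*n = -459 + (33 - 75)*1924 = -459 - 42*1924 = -459 - 80808 = -81267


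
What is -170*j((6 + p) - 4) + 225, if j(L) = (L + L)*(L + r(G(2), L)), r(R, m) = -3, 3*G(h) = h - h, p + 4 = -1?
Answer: -5895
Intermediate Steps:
p = -5 (p = -4 - 1 = -5)
G(h) = 0 (G(h) = (h - h)/3 = (1/3)*0 = 0)
j(L) = 2*L*(-3 + L) (j(L) = (L + L)*(L - 3) = (2*L)*(-3 + L) = 2*L*(-3 + L))
-170*j((6 + p) - 4) + 225 = -340*((6 - 5) - 4)*(-3 + ((6 - 5) - 4)) + 225 = -340*(1 - 4)*(-3 + (1 - 4)) + 225 = -340*(-3)*(-3 - 3) + 225 = -340*(-3)*(-6) + 225 = -170*36 + 225 = -6120 + 225 = -5895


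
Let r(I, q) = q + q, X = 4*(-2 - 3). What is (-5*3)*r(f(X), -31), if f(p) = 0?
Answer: 930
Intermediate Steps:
X = -20 (X = 4*(-5) = -20)
r(I, q) = 2*q
(-5*3)*r(f(X), -31) = (-5*3)*(2*(-31)) = -15*(-62) = 930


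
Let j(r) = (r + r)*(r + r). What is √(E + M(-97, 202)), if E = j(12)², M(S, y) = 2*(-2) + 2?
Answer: √331774 ≈ 576.00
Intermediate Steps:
j(r) = 4*r² (j(r) = (2*r)*(2*r) = 4*r²)
M(S, y) = -2 (M(S, y) = -4 + 2 = -2)
E = 331776 (E = (4*12²)² = (4*144)² = 576² = 331776)
√(E + M(-97, 202)) = √(331776 - 2) = √331774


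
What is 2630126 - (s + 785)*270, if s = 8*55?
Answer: 2299376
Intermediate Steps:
s = 440
2630126 - (s + 785)*270 = 2630126 - (440 + 785)*270 = 2630126 - 1225*270 = 2630126 - 1*330750 = 2630126 - 330750 = 2299376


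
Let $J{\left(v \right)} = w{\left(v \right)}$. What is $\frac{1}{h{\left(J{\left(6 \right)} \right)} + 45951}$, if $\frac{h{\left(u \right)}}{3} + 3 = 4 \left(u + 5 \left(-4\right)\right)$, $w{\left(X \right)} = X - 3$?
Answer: $\frac{1}{45738} \approx 2.1864 \cdot 10^{-5}$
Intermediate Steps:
$w{\left(X \right)} = -3 + X$
$J{\left(v \right)} = -3 + v$
$h{\left(u \right)} = -249 + 12 u$ ($h{\left(u \right)} = -9 + 3 \cdot 4 \left(u + 5 \left(-4\right)\right) = -9 + 3 \cdot 4 \left(u - 20\right) = -9 + 3 \cdot 4 \left(-20 + u\right) = -9 + 3 \left(-80 + 4 u\right) = -9 + \left(-240 + 12 u\right) = -249 + 12 u$)
$\frac{1}{h{\left(J{\left(6 \right)} \right)} + 45951} = \frac{1}{\left(-249 + 12 \left(-3 + 6\right)\right) + 45951} = \frac{1}{\left(-249 + 12 \cdot 3\right) + 45951} = \frac{1}{\left(-249 + 36\right) + 45951} = \frac{1}{-213 + 45951} = \frac{1}{45738}$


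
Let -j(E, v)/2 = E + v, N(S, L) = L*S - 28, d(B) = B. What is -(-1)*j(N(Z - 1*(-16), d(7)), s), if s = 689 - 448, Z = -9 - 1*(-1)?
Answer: -538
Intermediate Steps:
Z = -8 (Z = -9 + 1 = -8)
N(S, L) = -28 + L*S
s = 241
j(E, v) = -2*E - 2*v (j(E, v) = -2*(E + v) = -2*E - 2*v)
-(-1)*j(N(Z - 1*(-16), d(7)), s) = -(-1)*(-2*(-28 + 7*(-8 - 1*(-16))) - 2*241) = -(-1)*(-2*(-28 + 7*(-8 + 16)) - 482) = -(-1)*(-2*(-28 + 7*8) - 482) = -(-1)*(-2*(-28 + 56) - 482) = -(-1)*(-2*28 - 482) = -(-1)*(-56 - 482) = -(-1)*(-538) = -1*538 = -538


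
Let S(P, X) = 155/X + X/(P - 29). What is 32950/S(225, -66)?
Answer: -26640075/2171 ≈ -12271.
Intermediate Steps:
S(P, X) = 155/X + X/(-29 + P)
32950/S(225, -66) = 32950/(((-4495 + (-66)² + 155*225)/((-66)*(-29 + 225)))) = 32950/((-1/66*(-4495 + 4356 + 34875)/196)) = 32950/((-1/66*1/196*34736)) = 32950/(-4342/1617) = 32950*(-1617/4342) = -26640075/2171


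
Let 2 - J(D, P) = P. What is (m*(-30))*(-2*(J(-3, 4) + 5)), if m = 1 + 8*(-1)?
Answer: -1260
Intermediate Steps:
J(D, P) = 2 - P
m = -7 (m = 1 - 8 = -7)
(m*(-30))*(-2*(J(-3, 4) + 5)) = (-7*(-30))*(-2*((2 - 1*4) + 5)) = 210*(-2*((2 - 4) + 5)) = 210*(-2*(-2 + 5)) = 210*(-2*3) = 210*(-6) = -1260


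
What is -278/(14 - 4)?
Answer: -139/5 ≈ -27.800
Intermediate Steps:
-278/(14 - 4) = -278/10 = (1/10)*(-278) = -139/5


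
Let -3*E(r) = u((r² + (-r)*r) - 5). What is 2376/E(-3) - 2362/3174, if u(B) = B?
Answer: 11306231/7935 ≈ 1424.9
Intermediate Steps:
E(r) = 5/3 (E(r) = -((r² + (-r)*r) - 5)/3 = -((r² - r²) - 5)/3 = -(0 - 5)/3 = -⅓*(-5) = 5/3)
2376/E(-3) - 2362/3174 = 2376/(5/3) - 2362/3174 = 2376*(⅗) - 2362*1/3174 = 7128/5 - 1181/1587 = 11306231/7935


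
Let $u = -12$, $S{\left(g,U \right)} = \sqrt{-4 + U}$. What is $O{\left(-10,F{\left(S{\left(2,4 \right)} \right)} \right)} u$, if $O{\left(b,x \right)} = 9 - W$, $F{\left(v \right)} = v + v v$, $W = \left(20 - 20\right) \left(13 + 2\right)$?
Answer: $-108$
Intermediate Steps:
$W = 0$ ($W = 0 \cdot 15 = 0$)
$F{\left(v \right)} = v + v^{2}$
$O{\left(b,x \right)} = 9$ ($O{\left(b,x \right)} = 9 - 0 = 9 + 0 = 9$)
$O{\left(-10,F{\left(S{\left(2,4 \right)} \right)} \right)} u = 9 \left(-12\right) = -108$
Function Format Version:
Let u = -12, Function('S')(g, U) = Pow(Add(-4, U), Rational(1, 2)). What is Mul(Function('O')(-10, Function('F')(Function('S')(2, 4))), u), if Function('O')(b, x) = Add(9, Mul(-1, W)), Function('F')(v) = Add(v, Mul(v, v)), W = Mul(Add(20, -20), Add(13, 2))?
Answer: -108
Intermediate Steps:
W = 0 (W = Mul(0, 15) = 0)
Function('F')(v) = Add(v, Pow(v, 2))
Function('O')(b, x) = 9 (Function('O')(b, x) = Add(9, Mul(-1, 0)) = Add(9, 0) = 9)
Mul(Function('O')(-10, Function('F')(Function('S')(2, 4))), u) = Mul(9, -12) = -108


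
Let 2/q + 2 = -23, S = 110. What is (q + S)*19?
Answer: 52212/25 ≈ 2088.5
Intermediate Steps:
q = -2/25 (q = 2/(-2 - 23) = 2/(-25) = 2*(-1/25) = -2/25 ≈ -0.080000)
(q + S)*19 = (-2/25 + 110)*19 = (2748/25)*19 = 52212/25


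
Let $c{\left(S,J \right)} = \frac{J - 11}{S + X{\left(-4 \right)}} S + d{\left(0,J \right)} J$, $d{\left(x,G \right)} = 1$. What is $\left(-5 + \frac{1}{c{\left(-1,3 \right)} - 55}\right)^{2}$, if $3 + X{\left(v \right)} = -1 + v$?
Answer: $\frac{5707321}{226576} \approx 25.189$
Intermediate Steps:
$X{\left(v \right)} = -4 + v$ ($X{\left(v \right)} = -3 + \left(-1 + v\right) = -4 + v$)
$c{\left(S,J \right)} = J + \frac{S \left(-11 + J\right)}{-8 + S}$ ($c{\left(S,J \right)} = \frac{J - 11}{S - 8} S + 1 J = \frac{-11 + J}{S - 8} S + J = \frac{-11 + J}{-8 + S} S + J = \frac{S \left(-11 + J\right)}{-8 + S} + J = J + \frac{S \left(-11 + J\right)}{-8 + S}$)
$\left(-5 + \frac{1}{c{\left(-1,3 \right)} - 55}\right)^{2} = \left(-5 + \frac{1}{\frac{\left(-11\right) \left(-1\right) - 24 + 2 \cdot 3 \left(-1\right)}{-8 - 1} - 55}\right)^{2} = \left(-5 + \frac{1}{\frac{11 - 24 - 6}{-9} - 55}\right)^{2} = \left(-5 + \frac{1}{\left(- \frac{1}{9}\right) \left(-19\right) - 55}\right)^{2} = \left(-5 + \frac{1}{\frac{19}{9} - 55}\right)^{2} = \left(-5 + \frac{1}{- \frac{476}{9}}\right)^{2} = \left(-5 - \frac{9}{476}\right)^{2} = \left(- \frac{2389}{476}\right)^{2} = \frac{5707321}{226576}$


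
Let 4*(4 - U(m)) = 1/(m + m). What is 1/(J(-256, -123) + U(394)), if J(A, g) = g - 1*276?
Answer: -3152/1245041 ≈ -0.0025316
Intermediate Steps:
J(A, g) = -276 + g (J(A, g) = g - 276 = -276 + g)
U(m) = 4 - 1/(8*m) (U(m) = 4 - 1/(4*(m + m)) = 4 - 1/(2*m)/4 = 4 - 1/(8*m))
1/(J(-256, -123) + U(394)) = 1/((-276 - 123) + (4 - ⅛/394)) = 1/(-399 + (4 - ⅛*1/394)) = 1/(-399 + (4 - 1/3152)) = 1/(-399 + 12607/3152) = 1/(-1245041/3152) = -3152/1245041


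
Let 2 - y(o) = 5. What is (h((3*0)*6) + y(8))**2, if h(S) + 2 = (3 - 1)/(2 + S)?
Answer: 16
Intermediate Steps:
y(o) = -3 (y(o) = 2 - 1*5 = 2 - 5 = -3)
h(S) = -2 + 2/(2 + S) (h(S) = -2 + (3 - 1)/(2 + S) = -2 + 2/(2 + S))
(h((3*0)*6) + y(8))**2 = (2*(-1 - 3*0*6)/(2 + (3*0)*6) - 3)**2 = (2*(-1 - 0*6)/(2 + 0*6) - 3)**2 = (2*(-1 - 1*0)/(2 + 0) - 3)**2 = (2*(-1 + 0)/2 - 3)**2 = (2*(1/2)*(-1) - 3)**2 = (-1 - 3)**2 = (-4)**2 = 16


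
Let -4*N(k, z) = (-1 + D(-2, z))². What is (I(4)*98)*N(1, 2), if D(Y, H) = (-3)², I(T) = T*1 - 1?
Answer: -4704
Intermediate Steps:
I(T) = -1 + T (I(T) = T - 1 = -1 + T)
D(Y, H) = 9
N(k, z) = -16 (N(k, z) = -(-1 + 9)²/4 = -¼*8² = -¼*64 = -16)
(I(4)*98)*N(1, 2) = ((-1 + 4)*98)*(-16) = (3*98)*(-16) = 294*(-16) = -4704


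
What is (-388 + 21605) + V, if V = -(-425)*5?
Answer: 23342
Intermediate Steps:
V = 2125 (V = -1*(-2125) = 2125)
(-388 + 21605) + V = (-388 + 21605) + 2125 = 21217 + 2125 = 23342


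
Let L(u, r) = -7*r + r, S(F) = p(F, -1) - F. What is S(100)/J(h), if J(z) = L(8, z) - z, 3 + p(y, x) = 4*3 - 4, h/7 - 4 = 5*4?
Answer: 95/1176 ≈ 0.080782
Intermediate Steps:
h = 168 (h = 28 + 7*(5*4) = 28 + 7*20 = 28 + 140 = 168)
p(y, x) = 5 (p(y, x) = -3 + (4*3 - 4) = -3 + (12 - 4) = -3 + 8 = 5)
S(F) = 5 - F
L(u, r) = -6*r
J(z) = -7*z (J(z) = -6*z - z = -7*z)
S(100)/J(h) = (5 - 1*100)/((-7*168)) = (5 - 100)/(-1176) = -95*(-1/1176) = 95/1176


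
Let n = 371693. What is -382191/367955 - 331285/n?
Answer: -37707955934/19538042545 ≈ -1.9300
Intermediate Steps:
-382191/367955 - 331285/n = -382191/367955 - 331285/371693 = -37707955934/19538042545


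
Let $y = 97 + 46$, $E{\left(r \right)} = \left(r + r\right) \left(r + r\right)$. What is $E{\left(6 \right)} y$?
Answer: $20592$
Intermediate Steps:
$E{\left(r \right)} = 4 r^{2}$ ($E{\left(r \right)} = 2 r 2 r = 4 r^{2}$)
$y = 143$
$E{\left(6 \right)} y = 4 \cdot 6^{2} \cdot 143 = 4 \cdot 36 \cdot 143 = 144 \cdot 143 = 20592$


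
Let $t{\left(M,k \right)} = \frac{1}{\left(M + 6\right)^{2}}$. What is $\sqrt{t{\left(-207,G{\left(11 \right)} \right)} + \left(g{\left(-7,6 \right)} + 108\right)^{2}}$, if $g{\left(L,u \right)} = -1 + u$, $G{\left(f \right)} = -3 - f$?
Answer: $\frac{\sqrt{515880370}}{201} \approx 113.0$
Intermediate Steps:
$t{\left(M,k \right)} = \frac{1}{\left(6 + M\right)^{2}}$
$\sqrt{t{\left(-207,G{\left(11 \right)} \right)} + \left(g{\left(-7,6 \right)} + 108\right)^{2}} = \sqrt{\frac{1}{\left(6 - 207\right)^{2}} + \left(\left(-1 + 6\right) + 108\right)^{2}} = \sqrt{\frac{1}{40401} + \left(5 + 108\right)^{2}} = \sqrt{\frac{1}{40401} + 113^{2}} = \sqrt{\frac{1}{40401} + 12769} = \sqrt{\frac{515880370}{40401}} = \frac{\sqrt{515880370}}{201}$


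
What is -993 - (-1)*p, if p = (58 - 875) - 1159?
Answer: -2969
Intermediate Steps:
p = -1976 (p = -817 - 1159 = -1976)
-993 - (-1)*p = -993 - (-1)*(-1976) = -993 - 1*1976 = -993 - 1976 = -2969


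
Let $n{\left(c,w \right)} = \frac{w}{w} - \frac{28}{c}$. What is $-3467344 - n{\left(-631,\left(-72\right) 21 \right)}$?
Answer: $- \frac{2187894723}{631} \approx -3.4673 \cdot 10^{6}$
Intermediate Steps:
$n{\left(c,w \right)} = 1 - \frac{28}{c}$
$-3467344 - n{\left(-631,\left(-72\right) 21 \right)} = -3467344 - \frac{-28 - 631}{-631} = -3467344 - \left(- \frac{1}{631}\right) \left(-659\right) = -3467344 - \frac{659}{631} = - \frac{2187894723}{631}$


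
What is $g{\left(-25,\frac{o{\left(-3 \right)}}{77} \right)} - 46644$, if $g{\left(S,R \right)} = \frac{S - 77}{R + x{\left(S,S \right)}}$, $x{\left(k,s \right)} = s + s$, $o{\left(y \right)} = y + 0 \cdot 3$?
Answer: $- \frac{179711478}{3853} \approx -46642.0$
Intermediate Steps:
$o{\left(y \right)} = y$ ($o{\left(y \right)} = y + 0 = y$)
$x{\left(k,s \right)} = 2 s$
$g{\left(S,R \right)} = \frac{-77 + S}{R + 2 S}$ ($g{\left(S,R \right)} = \frac{S - 77}{R + 2 S} = \frac{-77 + S}{R + 2 S}$)
$g{\left(-25,\frac{o{\left(-3 \right)}}{77} \right)} - 46644 = \frac{-77 - 25}{- \frac{3}{77} + 2 \left(-25\right)} - 46644 = \frac{1}{\left(-3\right) \frac{1}{77} - 50} \left(-102\right) - 46644 = \frac{1}{- \frac{3}{77} - 50} \left(-102\right) - 46644 = \frac{1}{- \frac{3853}{77}} \left(-102\right) - 46644 = \left(- \frac{77}{3853}\right) \left(-102\right) - 46644 = \frac{7854}{3853} - 46644 = - \frac{179711478}{3853}$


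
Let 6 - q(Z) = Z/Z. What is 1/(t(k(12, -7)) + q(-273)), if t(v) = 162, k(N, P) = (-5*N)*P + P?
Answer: 1/167 ≈ 0.0059880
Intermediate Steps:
q(Z) = 5 (q(Z) = 6 - Z/Z = 6 - 1*1 = 6 - 1 = 5)
k(N, P) = P - 5*N*P (k(N, P) = -5*N*P + P = P - 5*N*P)
1/(t(k(12, -7)) + q(-273)) = 1/(162 + 5) = 1/167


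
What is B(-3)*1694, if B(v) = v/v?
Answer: 1694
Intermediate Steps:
B(v) = 1
B(-3)*1694 = 1*1694 = 1694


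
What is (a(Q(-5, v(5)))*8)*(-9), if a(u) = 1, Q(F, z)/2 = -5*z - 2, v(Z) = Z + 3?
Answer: -72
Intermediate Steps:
v(Z) = 3 + Z
Q(F, z) = -4 - 10*z (Q(F, z) = 2*(-5*z - 2) = 2*(-2 - 5*z) = -4 - 10*z)
(a(Q(-5, v(5)))*8)*(-9) = (1*8)*(-9) = 8*(-9) = -72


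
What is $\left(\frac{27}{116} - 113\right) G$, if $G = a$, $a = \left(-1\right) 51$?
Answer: $\frac{667131}{116} \approx 5751.1$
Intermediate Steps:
$a = -51$
$G = -51$
$\left(\frac{27}{116} - 113\right) G = \left(\frac{27}{116} - 113\right) \left(-51\right) = \left(- \frac{13081}{116}\right) \left(-51\right) = \frac{667131}{116}$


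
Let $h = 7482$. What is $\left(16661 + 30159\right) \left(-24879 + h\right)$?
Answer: $-814527540$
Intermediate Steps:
$\left(16661 + 30159\right) \left(-24879 + h\right) = \left(16661 + 30159\right) \left(-24879 + 7482\right) = 46820 \left(-17397\right) = -814527540$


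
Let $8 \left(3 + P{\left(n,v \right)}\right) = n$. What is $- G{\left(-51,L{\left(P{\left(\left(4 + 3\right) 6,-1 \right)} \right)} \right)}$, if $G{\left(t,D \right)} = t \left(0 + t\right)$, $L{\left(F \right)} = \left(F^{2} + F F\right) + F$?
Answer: $-2601$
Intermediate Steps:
$P{\left(n,v \right)} = -3 + \frac{n}{8}$
$L{\left(F \right)} = F + 2 F^{2}$ ($L{\left(F \right)} = \left(F^{2} + F^{2}\right) + F = 2 F^{2} + F = F + 2 F^{2}$)
$G{\left(t,D \right)} = t^{2}$ ($G{\left(t,D \right)} = t t = t^{2}$)
$- G{\left(-51,L{\left(P{\left(\left(4 + 3\right) 6,-1 \right)} \right)} \right)} = - \left(-51\right)^{2} = \left(-1\right) 2601 = -2601$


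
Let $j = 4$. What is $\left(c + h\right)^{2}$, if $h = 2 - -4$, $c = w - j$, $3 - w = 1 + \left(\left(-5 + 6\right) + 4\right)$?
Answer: $1$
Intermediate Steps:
$w = -3$ ($w = 3 - \left(1 + \left(\left(-5 + 6\right) + 4\right)\right) = 3 - \left(1 + \left(1 + 4\right)\right) = 3 - \left(1 + 5\right) = 3 - 6 = -3$)
$c = -7$ ($c = -3 - 4 = -7$)
$h = 6$ ($h = 2 + 4 = 6$)
$\left(c + h\right)^{2} = \left(-7 + 6\right)^{2} = \left(-1\right)^{2} = 1$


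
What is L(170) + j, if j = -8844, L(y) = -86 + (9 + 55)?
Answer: -8866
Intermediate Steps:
L(y) = -22 (L(y) = -86 + 64 = -22)
L(170) + j = -22 - 8844 = -8866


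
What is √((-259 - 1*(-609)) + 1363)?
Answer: √1713 ≈ 41.388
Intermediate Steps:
√((-259 - 1*(-609)) + 1363) = √((-259 + 609) + 1363) = √(350 + 1363) = √1713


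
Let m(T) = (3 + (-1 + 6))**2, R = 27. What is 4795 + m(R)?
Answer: 4859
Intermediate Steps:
m(T) = 64 (m(T) = (3 + 5)**2 = 8**2 = 64)
4795 + m(R) = 4795 + 64 = 4859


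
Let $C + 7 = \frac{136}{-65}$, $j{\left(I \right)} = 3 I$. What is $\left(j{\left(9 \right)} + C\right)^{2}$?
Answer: $\frac{1354896}{4225} \approx 320.69$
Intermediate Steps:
$C = - \frac{591}{65}$ ($C = -7 + \frac{136}{-65} = -7 + 136 \left(- \frac{1}{65}\right) = -7 - \frac{136}{65} = - \frac{591}{65} \approx -9.0923$)
$\left(j{\left(9 \right)} + C\right)^{2} = \left(3 \cdot 9 - \frac{591}{65}\right)^{2} = \left(27 - \frac{591}{65}\right)^{2} = \left(\frac{1164}{65}\right)^{2} = \frac{1354896}{4225}$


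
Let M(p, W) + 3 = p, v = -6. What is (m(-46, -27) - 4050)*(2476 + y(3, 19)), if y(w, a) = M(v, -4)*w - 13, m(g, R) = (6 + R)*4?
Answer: -10070424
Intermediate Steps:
M(p, W) = -3 + p
m(g, R) = 24 + 4*R
y(w, a) = -13 - 9*w (y(w, a) = (-3 - 6)*w - 13 = -9*w - 13 = -13 - 9*w)
(m(-46, -27) - 4050)*(2476 + y(3, 19)) = ((24 + 4*(-27)) - 4050)*(2476 + (-13 - 9*3)) = ((24 - 108) - 4050)*(2476 + (-13 - 27)) = (-84 - 4050)*(2476 - 40) = -4134*2436 = -10070424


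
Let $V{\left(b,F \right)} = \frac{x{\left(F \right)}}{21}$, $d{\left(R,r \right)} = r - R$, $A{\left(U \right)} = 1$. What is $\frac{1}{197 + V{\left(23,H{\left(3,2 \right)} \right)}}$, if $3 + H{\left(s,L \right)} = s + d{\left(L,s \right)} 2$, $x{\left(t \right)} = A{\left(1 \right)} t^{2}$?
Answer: $\frac{21}{4141} \approx 0.0050712$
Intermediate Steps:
$x{\left(t \right)} = t^{2}$ ($x{\left(t \right)} = 1 t^{2} = t^{2}$)
$H{\left(s,L \right)} = -3 - 2 L + 3 s$ ($H{\left(s,L \right)} = -3 + \left(s + \left(s - L\right) 2\right) = -3 + \left(s - \left(- 2 s + 2 L\right)\right) = -3 - \left(- 3 s + 2 L\right) = -3 - 2 L + 3 s$)
$V{\left(b,F \right)} = \frac{F^{2}}{21}$
$\frac{1}{197 + V{\left(23,H{\left(3,2 \right)} \right)}} = \frac{1}{197 + \frac{\left(-3 - 4 + 3 \cdot 3\right)^{2}}{21}} = \frac{1}{197 + \frac{\left(-3 - 4 + 9\right)^{2}}{21}} = \frac{1}{197 + \frac{2^{2}}{21}} = \frac{1}{197 + \frac{1}{21} \cdot 4} = \frac{1}{197 + \frac{4}{21}} = \frac{1}{\frac{4141}{21}} = \frac{21}{4141}$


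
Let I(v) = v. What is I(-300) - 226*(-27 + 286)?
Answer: -58834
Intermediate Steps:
I(-300) - 226*(-27 + 286) = -300 - 226*(-27 + 286) = -300 - 226*259 = -300 - 1*58534 = -300 - 58534 = -58834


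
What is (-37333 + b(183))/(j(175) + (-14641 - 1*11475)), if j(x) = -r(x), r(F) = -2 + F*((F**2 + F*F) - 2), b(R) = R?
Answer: 18575/5372257 ≈ 0.0034576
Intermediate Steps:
r(F) = -2 + F*(-2 + 2*F**2) (r(F) = -2 + F*((F**2 + F**2) - 2) = -2 + F*(2*F**2 - 2) = -2 + F*(-2 + 2*F**2))
j(x) = 2 - 2*x**3 + 2*x (j(x) = -(-2 - 2*x + 2*x**3) = 2 - 2*x**3 + 2*x)
(-37333 + b(183))/(j(175) + (-14641 - 1*11475)) = (-37333 + 183)/((2 - 2*175**3 + 2*175) + (-14641 - 1*11475)) = -37150/((2 - 2*5359375 + 350) + (-14641 - 11475)) = -37150/((2 - 10718750 + 350) - 26116) = -37150/(-10718398 - 26116) = -37150/(-10744514) = -37150*(-1/10744514) = 18575/5372257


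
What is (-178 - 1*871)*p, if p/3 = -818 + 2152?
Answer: -4198098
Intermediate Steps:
p = 4002 (p = 3*(-818 + 2152) = 3*1334 = 4002)
(-178 - 1*871)*p = (-178 - 1*871)*4002 = (-178 - 871)*4002 = -1049*4002 = -4198098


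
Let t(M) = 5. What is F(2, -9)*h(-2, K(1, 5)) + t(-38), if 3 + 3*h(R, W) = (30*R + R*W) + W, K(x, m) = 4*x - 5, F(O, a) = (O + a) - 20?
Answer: 563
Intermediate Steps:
F(O, a) = -20 + O + a
K(x, m) = -5 + 4*x
h(R, W) = -1 + 10*R + W/3 + R*W/3 (h(R, W) = -1 + ((30*R + R*W) + W)/3 = -1 + (W + 30*R + R*W)/3 = -1 + (10*R + W/3 + R*W/3) = -1 + 10*R + W/3 + R*W/3)
F(2, -9)*h(-2, K(1, 5)) + t(-38) = (-20 + 2 - 9)*(-1 + 10*(-2) + (-5 + 4*1)/3 + (⅓)*(-2)*(-5 + 4*1)) + 5 = -27*(-1 - 20 + (-5 + 4)/3 + (⅓)*(-2)*(-5 + 4)) + 5 = -27*(-1 - 20 + (⅓)*(-1) + (⅓)*(-2)*(-1)) + 5 = -27*(-1 - 20 - ⅓ + ⅔) + 5 = -27*(-62/3) + 5 = 558 + 5 = 563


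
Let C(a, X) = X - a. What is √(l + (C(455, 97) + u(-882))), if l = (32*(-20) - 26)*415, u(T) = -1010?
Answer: 3*I*√30862 ≈ 527.03*I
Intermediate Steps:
l = -276390 (l = (-640 - 26)*415 = -666*415 = -276390)
√(l + (C(455, 97) + u(-882))) = √(-276390 + ((97 - 1*455) - 1010)) = √(-276390 + ((97 - 455) - 1010)) = √(-276390 + (-358 - 1010)) = √(-276390 - 1368) = √(-277758) = 3*I*√30862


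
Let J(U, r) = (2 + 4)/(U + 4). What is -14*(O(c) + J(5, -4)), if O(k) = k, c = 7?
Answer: -322/3 ≈ -107.33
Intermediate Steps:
J(U, r) = 6/(4 + U)
-14*(O(c) + J(5, -4)) = -14*(7 + 6/(4 + 5)) = -14*(7 + 6/9) = -14*(7 + 6*(⅑)) = -14*(7 + ⅔) = -14*23/3 = -322/3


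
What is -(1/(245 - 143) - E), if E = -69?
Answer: -7039/102 ≈ -69.010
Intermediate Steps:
-(1/(245 - 143) - E) = -(1/(245 - 143) - 1*(-69)) = -(1/102 + 69) = -1*7039/102 = -7039/102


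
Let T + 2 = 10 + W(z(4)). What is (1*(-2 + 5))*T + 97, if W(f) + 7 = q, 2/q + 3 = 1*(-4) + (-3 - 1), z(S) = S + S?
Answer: 1094/11 ≈ 99.455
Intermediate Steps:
z(S) = 2*S
q = -2/11 (q = 2/(-3 + (1*(-4) + (-3 - 1))) = 2/(-3 + (-4 - 4)) = 2/(-3 - 8) = 2/(-11) = 2*(-1/11) = -2/11 ≈ -0.18182)
W(f) = -79/11 (W(f) = -7 - 2/11 = -79/11)
T = 9/11 (T = -2 + (10 - 79/11) = -2 + 31/11 = 9/11 ≈ 0.81818)
(1*(-2 + 5))*T + 97 = (1*(-2 + 5))*(9/11) + 97 = (1*3)*(9/11) + 97 = 3*(9/11) + 97 = 27/11 + 97 = 1094/11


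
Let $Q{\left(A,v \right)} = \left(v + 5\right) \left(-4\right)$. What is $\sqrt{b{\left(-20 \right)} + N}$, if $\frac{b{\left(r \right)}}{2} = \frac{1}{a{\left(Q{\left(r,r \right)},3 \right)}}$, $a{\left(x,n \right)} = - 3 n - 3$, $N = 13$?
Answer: $\frac{\sqrt{462}}{6} \approx 3.5824$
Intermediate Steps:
$Q{\left(A,v \right)} = -20 - 4 v$ ($Q{\left(A,v \right)} = \left(5 + v\right) \left(-4\right) = -20 - 4 v$)
$a{\left(x,n \right)} = -3 - 3 n$
$b{\left(r \right)} = - \frac{1}{6}$ ($b{\left(r \right)} = \frac{2}{-3 - 9} = \frac{2}{-12} = 2 \left(- \frac{1}{12}\right) = - \frac{1}{6}$)
$\sqrt{b{\left(-20 \right)} + N} = \sqrt{- \frac{1}{6} + 13} = \sqrt{\frac{77}{6}} = \frac{\sqrt{462}}{6}$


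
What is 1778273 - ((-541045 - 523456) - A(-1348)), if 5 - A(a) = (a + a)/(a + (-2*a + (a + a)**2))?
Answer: 15331107149/5393 ≈ 2.8428e+6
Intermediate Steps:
A(a) = 5 - 2*a/(-a + 4*a**2) (A(a) = 5 - (a + a)/(a + (-2*a + (a + a)**2)) = 5 - 2*a/(a + (-2*a + (2*a)**2)) = 5 - 2*a/(a + (-2*a + 4*a**2)) = 5 - 2*a/(-a + 4*a**2))
1778273 - ((-541045 - 523456) - A(-1348)) = 1778273 - ((-541045 - 523456) - (-7 + 20*(-1348))/(-1 + 4*(-1348))) = 1778273 - (-1064501 - (-7 - 26960)/(-1 - 5392)) = 1778273 - (-1064501 - (-26967)/(-5393)) = 1778273 - (-1064501 - (-1)*(-26967)/5393) = 1778273 - (-1064501 - 1*26967/5393) = 1778273 - (-1064501 - 26967/5393) = 1778273 - 1*(-5740880860/5393) = 1778273 + 5740880860/5393 = 15331107149/5393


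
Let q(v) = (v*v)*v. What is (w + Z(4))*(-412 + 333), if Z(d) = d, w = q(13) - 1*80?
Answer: -167559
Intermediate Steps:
q(v) = v³ (q(v) = v²*v = v³)
w = 2117 (w = 13³ - 1*80 = 2197 - 80 = 2117)
(w + Z(4))*(-412 + 333) = (2117 + 4)*(-412 + 333) = 2121*(-79) = -167559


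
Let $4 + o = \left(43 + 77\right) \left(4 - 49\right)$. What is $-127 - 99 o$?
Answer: $534869$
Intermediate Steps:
$o = -5404$ ($o = -4 + \left(43 + 77\right) \left(4 - 49\right) = -4 + 120 \left(-45\right) = -4 - 5400 = -5404$)
$-127 - 99 o = -127 - -534996 = -127 + 534996 = 534869$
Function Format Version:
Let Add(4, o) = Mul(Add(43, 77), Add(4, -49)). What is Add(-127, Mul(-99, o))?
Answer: 534869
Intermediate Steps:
o = -5404 (o = Add(-4, Mul(Add(43, 77), Add(4, -49))) = Add(-4, Mul(120, -45)) = Add(-4, -5400) = -5404)
Add(-127, Mul(-99, o)) = Add(-127, Mul(-99, -5404)) = Add(-127, 534996) = 534869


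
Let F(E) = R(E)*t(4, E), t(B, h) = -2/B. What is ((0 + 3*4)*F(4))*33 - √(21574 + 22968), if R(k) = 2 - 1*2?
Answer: -√44542 ≈ -211.05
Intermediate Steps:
R(k) = 0 (R(k) = 2 - 2 = 0)
F(E) = 0 (F(E) = 0*(-2/4) = 0*(-2*¼) = 0*(-½) = 0)
((0 + 3*4)*F(4))*33 - √(21574 + 22968) = ((0 + 3*4)*0)*33 - √(21574 + 22968) = ((0 + 12)*0)*33 - √44542 = (12*0)*33 - √44542 = 0*33 - √44542 = 0 - √44542 = -√44542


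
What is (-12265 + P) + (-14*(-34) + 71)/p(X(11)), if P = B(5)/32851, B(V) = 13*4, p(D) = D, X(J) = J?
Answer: -339547892/27797 ≈ -12215.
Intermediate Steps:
B(V) = 52
P = 4/2527 (P = 52/32851 = 52*(1/32851) = 4/2527 ≈ 0.0015829)
(-12265 + P) + (-14*(-34) + 71)/p(X(11)) = (-12265 + 4/2527) + (-14*(-34) + 71)/11 = -30993651/2527 + (476 + 71)*(1/11) = -30993651/2527 + 547*(1/11) = -30993651/2527 + 547/11 = -339547892/27797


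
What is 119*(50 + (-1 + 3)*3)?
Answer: 6664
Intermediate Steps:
119*(50 + (-1 + 3)*3) = 119*(50 + 2*3) = 119*(50 + 6) = 119*56 = 6664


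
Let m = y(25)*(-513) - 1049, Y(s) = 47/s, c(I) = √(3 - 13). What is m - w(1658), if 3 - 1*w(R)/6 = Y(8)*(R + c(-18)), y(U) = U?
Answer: 89105/2 + 141*I*√10/4 ≈ 44553.0 + 111.47*I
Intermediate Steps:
c(I) = I*√10 (c(I) = √(-10) = I*√10)
m = -13874 (m = 25*(-513) - 1049 = -12825 - 1049 = -13874)
w(R) = 18 - 141*R/4 - 141*I*√10/4 (w(R) = 18 - 6*47/8*(R + I*√10) = 18 - 6*47*(⅛)*(R + I*√10) = 18 - 141*(R + I*√10)/4 = 18 - 6*(47*R/8 + 47*I*√10/8) = 18 + (-141*R/4 - 141*I*√10/4) = 18 - 141*R/4 - 141*I*√10/4)
m - w(1658) = -13874 - (18 - 141/4*1658 - 141*I*√10/4) = -13874 - (18 - 116889/2 - 141*I*√10/4) = -13874 - (-116853/2 - 141*I*√10/4) = -13874 + (116853/2 + 141*I*√10/4) = 89105/2 + 141*I*√10/4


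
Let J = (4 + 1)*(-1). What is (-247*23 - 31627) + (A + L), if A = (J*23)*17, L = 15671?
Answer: -23592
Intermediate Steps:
J = -5 (J = 5*(-1) = -5)
A = -1955 (A = -5*23*17 = -115*17 = -1955)
(-247*23 - 31627) + (A + L) = (-247*23 - 31627) + (-1955 + 15671) = (-5681 - 31627) + 13716 = -37308 + 13716 = -23592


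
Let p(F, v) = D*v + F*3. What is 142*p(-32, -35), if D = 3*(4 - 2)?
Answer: -43452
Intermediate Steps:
D = 6 (D = 3*2 = 6)
p(F, v) = 3*F + 6*v (p(F, v) = 6*v + F*3 = 6*v + 3*F = 3*F + 6*v)
142*p(-32, -35) = 142*(3*(-32) + 6*(-35)) = 142*(-96 - 210) = 142*(-306) = -43452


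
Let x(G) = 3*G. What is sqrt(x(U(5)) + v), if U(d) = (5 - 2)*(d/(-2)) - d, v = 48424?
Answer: sqrt(193546)/2 ≈ 219.97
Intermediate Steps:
U(d) = -5*d/2 (U(d) = 3*(d*(-1/2)) - d = 3*(-d/2) - d = -3*d/2 - d = -5*d/2)
sqrt(x(U(5)) + v) = sqrt(3*(-5/2*5) + 48424) = sqrt(3*(-25/2) + 48424) = sqrt(-75/2 + 48424) = sqrt(96773/2) = sqrt(193546)/2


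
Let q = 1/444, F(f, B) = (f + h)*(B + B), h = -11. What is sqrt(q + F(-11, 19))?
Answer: I*sqrt(41201313)/222 ≈ 28.914*I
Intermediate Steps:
F(f, B) = 2*B*(-11 + f) (F(f, B) = (f - 11)*(B + B) = (-11 + f)*(2*B) = 2*B*(-11 + f))
q = 1/444 ≈ 0.0022523
sqrt(q + F(-11, 19)) = sqrt(1/444 + 2*19*(-11 - 11)) = sqrt(1/444 + 2*19*(-22)) = sqrt(1/444 - 836) = sqrt(-371183/444) = I*sqrt(41201313)/222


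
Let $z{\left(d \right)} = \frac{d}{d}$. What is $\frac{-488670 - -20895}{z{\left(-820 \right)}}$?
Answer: $-467775$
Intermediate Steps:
$z{\left(d \right)} = 1$
$\frac{-488670 - -20895}{z{\left(-820 \right)}} = \frac{-488670 - -20895}{1} = \left(-488670 + \left(-63261 + 84156\right)\right) 1 = \left(-488670 + 20895\right) 1 = \left(-467775\right) 1 = -467775$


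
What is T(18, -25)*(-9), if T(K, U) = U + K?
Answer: 63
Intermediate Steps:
T(K, U) = K + U
T(18, -25)*(-9) = (18 - 25)*(-9) = -7*(-9) = 63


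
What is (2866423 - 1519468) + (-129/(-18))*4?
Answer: 4040951/3 ≈ 1.3470e+6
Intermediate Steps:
(2866423 - 1519468) + (-129/(-18))*4 = 1346955 - 1/18*(-129)*4 = 1346955 + (43/6)*4 = 1346955 + 86/3 = 4040951/3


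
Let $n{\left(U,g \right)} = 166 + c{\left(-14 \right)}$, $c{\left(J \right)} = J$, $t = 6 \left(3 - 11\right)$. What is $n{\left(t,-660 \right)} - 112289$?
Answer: $-112137$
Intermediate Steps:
$t = -48$ ($t = 6 \left(-8\right) = -48$)
$n{\left(U,g \right)} = 152$ ($n{\left(U,g \right)} = 166 - 14 = 152$)
$n{\left(t,-660 \right)} - 112289 = 152 - 112289 = -112137$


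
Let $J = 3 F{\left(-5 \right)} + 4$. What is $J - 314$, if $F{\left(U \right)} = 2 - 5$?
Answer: $-319$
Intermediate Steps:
$F{\left(U \right)} = -3$
$J = -5$ ($J = 3 \left(-3\right) + 4 = -9 + 4 = -5$)
$J - 314 = -5 - 314 = -319$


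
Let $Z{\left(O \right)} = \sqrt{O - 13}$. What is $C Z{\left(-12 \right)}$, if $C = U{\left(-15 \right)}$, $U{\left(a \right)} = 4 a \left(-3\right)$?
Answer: $900 i \approx 900.0 i$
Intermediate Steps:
$Z{\left(O \right)} = \sqrt{-13 + O}$
$U{\left(a \right)} = - 12 a$
$C = 180$ ($C = \left(-12\right) \left(-15\right) = 180$)
$C Z{\left(-12 \right)} = 180 \sqrt{-13 - 12} = 180 \sqrt{-25} = 180 \cdot 5 i = 900 i$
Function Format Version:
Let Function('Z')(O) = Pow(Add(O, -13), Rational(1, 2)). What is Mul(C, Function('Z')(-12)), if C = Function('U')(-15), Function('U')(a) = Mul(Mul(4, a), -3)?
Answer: Mul(900, I) ≈ Mul(900.00, I)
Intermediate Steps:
Function('Z')(O) = Pow(Add(-13, O), Rational(1, 2))
Function('U')(a) = Mul(-12, a)
C = 180 (C = Mul(-12, -15) = 180)
Mul(C, Function('Z')(-12)) = Mul(180, Pow(Add(-13, -12), Rational(1, 2))) = Mul(180, Pow(-25, Rational(1, 2))) = Mul(180, Mul(5, I)) = Mul(900, I)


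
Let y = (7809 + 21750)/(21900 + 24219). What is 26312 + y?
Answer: 404504229/15373 ≈ 26313.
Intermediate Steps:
y = 9853/15373 (y = 29559/46119 = 29559*(1/46119) = 9853/15373 ≈ 0.64093)
26312 + y = 26312 + 9853/15373 = 404504229/15373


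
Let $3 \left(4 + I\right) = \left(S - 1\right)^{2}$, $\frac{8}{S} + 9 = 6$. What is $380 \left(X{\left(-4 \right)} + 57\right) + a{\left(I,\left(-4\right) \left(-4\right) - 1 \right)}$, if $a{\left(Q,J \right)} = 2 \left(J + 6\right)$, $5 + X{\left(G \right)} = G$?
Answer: $18282$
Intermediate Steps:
$S = - \frac{8}{3}$ ($S = \frac{8}{-9 + 6} = \frac{8}{-3} = 8 \left(- \frac{1}{3}\right) = - \frac{8}{3} \approx -2.6667$)
$X{\left(G \right)} = -5 + G$
$I = \frac{13}{27}$ ($I = -4 + \frac{\left(- \frac{8}{3} - 1\right)^{2}}{3} = -4 + \frac{\left(- \frac{11}{3}\right)^{2}}{3} = -4 + \frac{1}{3} \cdot \frac{121}{9} = -4 + \frac{121}{27} = \frac{13}{27} \approx 0.48148$)
$a{\left(Q,J \right)} = 12 + 2 J$ ($a{\left(Q,J \right)} = 2 \left(6 + J\right) = 12 + 2 J$)
$380 \left(X{\left(-4 \right)} + 57\right) + a{\left(I,\left(-4\right) \left(-4\right) - 1 \right)} = 380 \left(\left(-5 - 4\right) + 57\right) + \left(12 + 2 \left(\left(-4\right) \left(-4\right) - 1\right)\right) = 380 \left(-9 + 57\right) + \left(12 + 2 \left(16 - 1\right)\right) = 380 \cdot 48 + \left(12 + 2 \cdot 15\right) = 18240 + \left(12 + 30\right) = 18240 + 42 = 18282$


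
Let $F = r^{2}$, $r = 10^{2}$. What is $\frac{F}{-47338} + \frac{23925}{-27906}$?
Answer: $- \frac{235270275}{220169038} \approx -1.0686$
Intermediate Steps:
$r = 100$
$F = 10000$ ($F = 100^{2} = 10000$)
$\frac{F}{-47338} + \frac{23925}{-27906} = \frac{10000}{-47338} + \frac{23925}{-27906} = 10000 \left(- \frac{1}{47338}\right) + 23925 \left(- \frac{1}{27906}\right) = - \frac{5000}{23669} - \frac{7975}{9302} = - \frac{235270275}{220169038}$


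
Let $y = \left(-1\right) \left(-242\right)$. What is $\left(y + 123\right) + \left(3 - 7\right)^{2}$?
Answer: $381$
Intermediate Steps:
$y = 242$
$\left(y + 123\right) + \left(3 - 7\right)^{2} = \left(242 + 123\right) + \left(3 - 7\right)^{2} = 365 + \left(-4\right)^{2} = 365 + 16 = 381$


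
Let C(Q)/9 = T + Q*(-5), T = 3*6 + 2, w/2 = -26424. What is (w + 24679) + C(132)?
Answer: -33929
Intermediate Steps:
w = -52848 (w = 2*(-26424) = -52848)
T = 20 (T = 18 + 2 = 20)
C(Q) = 180 - 45*Q (C(Q) = 9*(20 + Q*(-5)) = 9*(20 - 5*Q) = 180 - 45*Q)
(w + 24679) + C(132) = (-52848 + 24679) + (180 - 45*132) = -28169 + (180 - 5940) = -28169 - 5760 = -33929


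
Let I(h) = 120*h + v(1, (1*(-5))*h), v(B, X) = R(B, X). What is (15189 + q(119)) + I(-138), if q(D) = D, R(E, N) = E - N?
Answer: -1941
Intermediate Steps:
v(B, X) = B - X
I(h) = 1 + 125*h (I(h) = 120*h + (1 - 1*(-5)*h) = 120*h + (1 - (-5)*h) = 120*h + (1 + 5*h) = 1 + 125*h)
(15189 + q(119)) + I(-138) = (15189 + 119) + (1 + 125*(-138)) = 15308 + (1 - 17250) = 15308 - 17249 = -1941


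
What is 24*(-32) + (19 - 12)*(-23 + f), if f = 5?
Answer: -894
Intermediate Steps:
24*(-32) + (19 - 12)*(-23 + f) = 24*(-32) + (19 - 12)*(-23 + 5) = -768 + 7*(-18) = -768 - 126 = -894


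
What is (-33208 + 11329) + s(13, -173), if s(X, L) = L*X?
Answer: -24128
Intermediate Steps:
(-33208 + 11329) + s(13, -173) = (-33208 + 11329) - 173*13 = -21879 - 2249 = -24128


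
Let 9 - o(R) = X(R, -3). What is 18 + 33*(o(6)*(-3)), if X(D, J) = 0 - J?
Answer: -576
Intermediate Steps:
X(D, J) = -J
o(R) = 6 (o(R) = 9 - (-1)*(-3) = 9 - 1*3 = 9 - 3 = 6)
18 + 33*(o(6)*(-3)) = 18 + 33*(6*(-3)) = 18 + 33*(-18) = 18 - 594 = -576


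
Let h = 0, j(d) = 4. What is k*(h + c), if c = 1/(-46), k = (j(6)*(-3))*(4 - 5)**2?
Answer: 6/23 ≈ 0.26087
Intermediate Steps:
k = -12 (k = (4*(-3))*(4 - 5)**2 = -12*(-1)**2 = -12*1 = -12)
c = -1/46 ≈ -0.021739
k*(h + c) = -12*(0 - 1/46) = -12*(-1/46) = 6/23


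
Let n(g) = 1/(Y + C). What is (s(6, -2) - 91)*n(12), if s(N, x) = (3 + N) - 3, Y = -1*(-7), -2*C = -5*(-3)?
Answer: 170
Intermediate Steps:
C = -15/2 (C = -(-5)*(-3)/2 = -½*15 = -15/2 ≈ -7.5000)
Y = 7
s(N, x) = N
n(g) = -2 (n(g) = 1/(7 - 15/2) = 1/(-½) = -2)
(s(6, -2) - 91)*n(12) = (6 - 91)*(-2) = -85*(-2) = 170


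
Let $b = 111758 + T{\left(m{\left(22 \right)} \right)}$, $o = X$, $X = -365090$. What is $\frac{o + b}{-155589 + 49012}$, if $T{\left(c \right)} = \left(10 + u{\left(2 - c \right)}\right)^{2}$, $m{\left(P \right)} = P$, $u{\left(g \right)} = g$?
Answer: $\frac{253232}{106577} \approx 2.376$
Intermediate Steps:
$o = -365090$
$T{\left(c \right)} = \left(12 - c\right)^{2}$ ($T{\left(c \right)} = \left(10 - \left(-2 + c\right)\right)^{2} = \left(12 - c\right)^{2}$)
$b = 111858$ ($b = 111758 + \left(-12 + 22\right)^{2} = 111758 + 10^{2} = 111758 + 100 = 111858$)
$\frac{o + b}{-155589 + 49012} = \frac{-365090 + 111858}{-155589 + 49012} = - \frac{253232}{-106577} = \left(-253232\right) \left(- \frac{1}{106577}\right) = \frac{253232}{106577}$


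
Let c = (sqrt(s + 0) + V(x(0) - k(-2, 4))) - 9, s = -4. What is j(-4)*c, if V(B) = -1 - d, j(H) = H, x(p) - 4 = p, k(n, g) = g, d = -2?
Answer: 32 - 8*I ≈ 32.0 - 8.0*I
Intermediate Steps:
x(p) = 4 + p
V(B) = 1 (V(B) = -1 - 1*(-2) = -1 + 2 = 1)
c = -8 + 2*I (c = (sqrt(-4 + 0) + 1) - 9 = (sqrt(-4) + 1) - 9 = (2*I + 1) - 9 = (1 + 2*I) - 9 = -8 + 2*I ≈ -8.0 + 2.0*I)
j(-4)*c = -4*(-8 + 2*I) = 32 - 8*I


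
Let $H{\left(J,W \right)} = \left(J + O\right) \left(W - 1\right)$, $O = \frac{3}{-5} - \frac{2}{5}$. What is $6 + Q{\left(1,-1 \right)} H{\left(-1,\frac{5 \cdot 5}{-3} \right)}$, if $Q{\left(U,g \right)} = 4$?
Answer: $\frac{242}{3} \approx 80.667$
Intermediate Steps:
$O = -1$ ($O = 3 \left(- \frac{1}{5}\right) - \frac{2}{5} = - \frac{3}{5} - \frac{2}{5} = -1$)
$H{\left(J,W \right)} = \left(-1 + J\right) \left(-1 + W\right)$ ($H{\left(J,W \right)} = \left(J - 1\right) \left(W - 1\right) = \left(-1 + J\right) \left(-1 + W\right)$)
$6 + Q{\left(1,-1 \right)} H{\left(-1,\frac{5 \cdot 5}{-3} \right)} = 6 + 4 \left(1 - -1 - \frac{5 \cdot 5}{-3} - \frac{5 \cdot 5}{-3}\right) = 6 + 4 \left(1 + 1 - 25 \left(- \frac{1}{3}\right) - 25 \left(- \frac{1}{3}\right)\right) = 6 + 4 \left(1 + 1 - - \frac{25}{3} - - \frac{25}{3}\right) = 6 + 4 \left(1 + 1 + \frac{25}{3} + \frac{25}{3}\right) = 6 + 4 \cdot \frac{56}{3} = 6 + \frac{224}{3} = \frac{242}{3}$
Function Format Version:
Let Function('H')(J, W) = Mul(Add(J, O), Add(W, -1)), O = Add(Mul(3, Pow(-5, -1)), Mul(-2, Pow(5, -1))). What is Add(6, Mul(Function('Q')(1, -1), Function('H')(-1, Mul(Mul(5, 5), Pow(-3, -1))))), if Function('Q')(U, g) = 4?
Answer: Rational(242, 3) ≈ 80.667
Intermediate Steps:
O = -1 (O = Add(Mul(3, Rational(-1, 5)), Mul(-2, Rational(1, 5))) = Add(Rational(-3, 5), Rational(-2, 5)) = -1)
Function('H')(J, W) = Mul(Add(-1, J), Add(-1, W)) (Function('H')(J, W) = Mul(Add(J, -1), Add(W, -1)) = Mul(Add(-1, J), Add(-1, W)))
Add(6, Mul(Function('Q')(1, -1), Function('H')(-1, Mul(Mul(5, 5), Pow(-3, -1))))) = Add(6, Mul(4, Add(1, Mul(-1, -1), Mul(-1, Mul(Mul(5, 5), Pow(-3, -1))), Mul(-1, Mul(Mul(5, 5), Pow(-3, -1)))))) = Add(6, Mul(4, Add(1, 1, Mul(-1, Mul(25, Rational(-1, 3))), Mul(-1, Mul(25, Rational(-1, 3)))))) = Add(6, Mul(4, Add(1, 1, Mul(-1, Rational(-25, 3)), Mul(-1, Rational(-25, 3))))) = Add(6, Mul(4, Add(1, 1, Rational(25, 3), Rational(25, 3)))) = Add(6, Mul(4, Rational(56, 3))) = Add(6, Rational(224, 3)) = Rational(242, 3)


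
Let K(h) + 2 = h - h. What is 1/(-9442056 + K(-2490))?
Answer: -1/9442058 ≈ -1.0591e-7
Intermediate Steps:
K(h) = -2 (K(h) = -2 + (h - h) = -2 + 0 = -2)
1/(-9442056 + K(-2490)) = 1/(-9442056 - 2) = 1/(-9442058) = -1/9442058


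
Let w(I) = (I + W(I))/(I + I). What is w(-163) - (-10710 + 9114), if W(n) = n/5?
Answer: 7983/5 ≈ 1596.6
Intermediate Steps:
W(n) = n/5 (W(n) = n*(⅕) = n/5)
w(I) = ⅗ (w(I) = (I + I/5)/(I + I) = (6*I/5)/((2*I)) = (6*I/5)*(1/(2*I)) = ⅗)
w(-163) - (-10710 + 9114) = ⅗ - (-10710 + 9114) = ⅗ - 1*(-1596) = ⅗ + 1596 = 7983/5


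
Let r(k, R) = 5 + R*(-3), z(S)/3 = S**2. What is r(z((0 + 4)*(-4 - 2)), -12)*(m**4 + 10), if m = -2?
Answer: 1066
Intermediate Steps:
z(S) = 3*S**2
r(k, R) = 5 - 3*R
r(z((0 + 4)*(-4 - 2)), -12)*(m**4 + 10) = (5 - 3*(-12))*((-2)**4 + 10) = (5 + 36)*(16 + 10) = 41*26 = 1066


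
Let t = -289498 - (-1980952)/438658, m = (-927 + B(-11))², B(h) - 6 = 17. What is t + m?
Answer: 115744851698/219329 ≈ 5.2772e+5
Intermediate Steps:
B(h) = 23 (B(h) = 6 + 17 = 23)
m = 817216 (m = (-927 + 23)² = (-904)² = 817216)
t = -63494316366/219329 (t = -289498 - (-1980952)/438658 = -289498 - 1*(-990476/219329) = -289498 + 990476/219329 = -63494316366/219329 ≈ -2.8949e+5)
t + m = -63494316366/219329 + 817216 = 115744851698/219329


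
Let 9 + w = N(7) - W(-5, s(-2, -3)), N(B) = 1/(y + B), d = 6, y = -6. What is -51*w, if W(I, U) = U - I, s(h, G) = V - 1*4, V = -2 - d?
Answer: 51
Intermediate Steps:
V = -8 (V = -2 - 1*6 = -2 - 6 = -8)
N(B) = 1/(-6 + B)
s(h, G) = -12 (s(h, G) = -8 - 1*4 = -8 - 4 = -12)
w = -1 (w = -9 + (1/(-6 + 7) - (-12 - 1*(-5))) = -9 + (1/1 - (-12 + 5)) = -9 + (1 - 1*(-7)) = -9 + (1 + 7) = -9 + 8 = -1)
-51*w = -51*(-1) = 51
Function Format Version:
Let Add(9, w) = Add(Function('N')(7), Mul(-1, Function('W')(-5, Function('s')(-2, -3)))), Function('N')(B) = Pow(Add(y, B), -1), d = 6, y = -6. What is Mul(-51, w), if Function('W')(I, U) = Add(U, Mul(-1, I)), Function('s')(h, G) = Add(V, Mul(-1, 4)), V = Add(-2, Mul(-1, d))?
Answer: 51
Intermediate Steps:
V = -8 (V = Add(-2, Mul(-1, 6)) = Add(-2, -6) = -8)
Function('N')(B) = Pow(Add(-6, B), -1)
Function('s')(h, G) = -12 (Function('s')(h, G) = Add(-8, Mul(-1, 4)) = Add(-8, -4) = -12)
w = -1 (w = Add(-9, Add(Pow(Add(-6, 7), -1), Mul(-1, Add(-12, Mul(-1, -5))))) = Add(-9, Add(Pow(1, -1), Mul(-1, Add(-12, 5)))) = Add(-9, Add(1, Mul(-1, -7))) = Add(-9, Add(1, 7)) = Add(-9, 8) = -1)
Mul(-51, w) = Mul(-51, -1) = 51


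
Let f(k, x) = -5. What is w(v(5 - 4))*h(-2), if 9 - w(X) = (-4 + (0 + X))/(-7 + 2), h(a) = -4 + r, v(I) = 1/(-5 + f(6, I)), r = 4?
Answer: 0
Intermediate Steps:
v(I) = -⅒ (v(I) = 1/(-5 - 5) = 1/(-10) = -⅒)
h(a) = 0 (h(a) = -4 + 4 = 0)
w(X) = 41/5 + X/5 (w(X) = 9 - (-4 + (0 + X))/(-7 + 2) = 9 - (-4 + X)/(-5) = 9 - (-4 + X)*(-1)/5 = 9 - (⅘ - X/5) = 9 + (-⅘ + X/5) = 41/5 + X/5)
w(v(5 - 4))*h(-2) = (41/5 + (⅕)*(-⅒))*0 = (41/5 - 1/50)*0 = (409/50)*0 = 0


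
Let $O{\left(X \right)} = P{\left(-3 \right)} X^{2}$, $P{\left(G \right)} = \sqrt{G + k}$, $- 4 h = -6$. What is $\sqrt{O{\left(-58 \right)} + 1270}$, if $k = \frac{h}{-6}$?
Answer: $\sqrt{1270 + 1682 i \sqrt{13}} \approx 61.099 + 49.629 i$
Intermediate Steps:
$h = \frac{3}{2}$ ($h = \left(- \frac{1}{4}\right) \left(-6\right) = \frac{3}{2} \approx 1.5$)
$k = - \frac{1}{4}$ ($k = \frac{3}{2 \left(-6\right)} = \frac{3}{2} \left(- \frac{1}{6}\right) = - \frac{1}{4} \approx -0.25$)
$P{\left(G \right)} = \sqrt{- \frac{1}{4} + G}$ ($P{\left(G \right)} = \sqrt{G - \frac{1}{4}} = \sqrt{- \frac{1}{4} + G}$)
$O{\left(X \right)} = \frac{i \sqrt{13} X^{2}}{2}$ ($O{\left(X \right)} = \frac{\sqrt{-1 + 4 \left(-3\right)}}{2} X^{2} = \frac{\sqrt{-1 - 12}}{2} X^{2} = \frac{\sqrt{-13}}{2} X^{2} = \frac{i \sqrt{13}}{2} X^{2} = \frac{i \sqrt{13} X^{2}}{2}$)
$\sqrt{O{\left(-58 \right)} + 1270} = \sqrt{\frac{i \sqrt{13} \left(-58\right)^{2}}{2} + 1270} = \sqrt{\frac{1}{2} i \sqrt{13} \cdot 3364 + 1270} = \sqrt{1682 i \sqrt{13} + 1270} = \sqrt{1270 + 1682 i \sqrt{13}}$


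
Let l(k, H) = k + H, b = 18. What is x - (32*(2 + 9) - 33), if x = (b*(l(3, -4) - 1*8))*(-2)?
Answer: 5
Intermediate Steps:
l(k, H) = H + k
x = 324 (x = (18*((-4 + 3) - 1*8))*(-2) = (18*(-1 - 8))*(-2) = (18*(-9))*(-2) = -162*(-2) = 324)
x - (32*(2 + 9) - 33) = 324 - (32*(2 + 9) - 33) = 324 - (32*11 - 33) = 324 - (352 - 33) = 324 - 1*319 = 324 - 319 = 5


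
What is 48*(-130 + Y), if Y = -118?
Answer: -11904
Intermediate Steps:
48*(-130 + Y) = 48*(-130 - 118) = 48*(-248) = -11904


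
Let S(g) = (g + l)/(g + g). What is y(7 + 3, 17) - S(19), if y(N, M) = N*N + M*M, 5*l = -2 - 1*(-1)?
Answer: 36908/95 ≈ 388.51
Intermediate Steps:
l = -⅕ (l = (-2 - 1*(-1))/5 = (-2 + 1)/5 = (⅕)*(-1) = -⅕ ≈ -0.20000)
y(N, M) = M² + N² (y(N, M) = N² + M² = M² + N²)
S(g) = (-⅕ + g)/(2*g) (S(g) = (g - ⅕)/(g + g) = (-⅕ + g)/((2*g)) = (-⅕ + g)*(1/(2*g)) = (-⅕ + g)/(2*g))
y(7 + 3, 17) - S(19) = (17² + (7 + 3)²) - (-1 + 5*19)/(10*19) = (289 + 10²) - (-1 + 95)/(10*19) = (289 + 100) - 94/(10*19) = 389 - 1*47/95 = 389 - 47/95 = 36908/95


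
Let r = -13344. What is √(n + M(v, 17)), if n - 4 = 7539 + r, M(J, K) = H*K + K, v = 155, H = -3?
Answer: I*√5835 ≈ 76.387*I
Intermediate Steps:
M(J, K) = -2*K (M(J, K) = -3*K + K = -2*K)
n = -5801 (n = 4 + (7539 - 13344) = 4 - 5805 = -5801)
√(n + M(v, 17)) = √(-5801 - 2*17) = √(-5801 - 34) = √(-5835) = I*√5835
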